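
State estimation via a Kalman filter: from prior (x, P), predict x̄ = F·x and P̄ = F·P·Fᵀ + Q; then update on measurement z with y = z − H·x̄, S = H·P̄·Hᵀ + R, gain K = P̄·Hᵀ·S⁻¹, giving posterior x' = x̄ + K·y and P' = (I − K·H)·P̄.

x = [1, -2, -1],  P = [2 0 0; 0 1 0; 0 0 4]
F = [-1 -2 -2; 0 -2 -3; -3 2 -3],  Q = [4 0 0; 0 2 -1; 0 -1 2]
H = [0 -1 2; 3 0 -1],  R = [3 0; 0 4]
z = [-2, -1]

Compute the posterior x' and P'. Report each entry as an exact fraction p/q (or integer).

x̄ = F·x = [5, 7, -4]
P̄ = F·P·Fᵀ + Q = [26 28 26; 28 42 31; 26 31 60]
y = z − H·x̄ = [13, -20]
S = H·P̄·Hᵀ + R = [161 -17; -17 142]
K = P̄·Hᵀ·S⁻¹ = [4292/22573 8780/22573; 3741/22573 8873/22573; 12944/22573 4411/22573]
x' = x̄ + K·y = [-6939/22573, 29184/22573, -10240/22573]
P' = (I − K·H)·P̄ = [27330/22573 80864/22573 46870/22573; 80864/22573 402977/22573 207100/22573; 46870/22573 207100/22573 122966/22573]

x' = [-6939/22573, 29184/22573, -10240/22573]
P' = [27330/22573 80864/22573 46870/22573; 80864/22573 402977/22573 207100/22573; 46870/22573 207100/22573 122966/22573]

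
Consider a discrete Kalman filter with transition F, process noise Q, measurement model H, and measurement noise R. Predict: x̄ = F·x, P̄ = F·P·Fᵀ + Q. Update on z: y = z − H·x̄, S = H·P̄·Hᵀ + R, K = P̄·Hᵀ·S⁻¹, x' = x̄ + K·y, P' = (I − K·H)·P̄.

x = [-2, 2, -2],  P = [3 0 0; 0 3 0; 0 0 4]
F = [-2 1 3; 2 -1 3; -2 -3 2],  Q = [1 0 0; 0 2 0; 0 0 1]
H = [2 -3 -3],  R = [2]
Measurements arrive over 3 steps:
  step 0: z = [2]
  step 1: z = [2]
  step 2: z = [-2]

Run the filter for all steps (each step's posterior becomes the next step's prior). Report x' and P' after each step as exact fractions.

step 0: x' = [2080/993, -852/331, 1082/331], P' = [50036/993 4551/331 6577/331; 4551/331 6743/331 -3669/331; 6577/331 -3669/331 8093/331]
step 1: x' = [-2591260/1178761, -8458/1178761, -2498614/1178761], P' = [88792741/2357522 -106515026/1178761 272333845/2357522; -106515026/1178761 283073840/1178761 -353912076/1178761; 272333845/2357522 -353912076/1178761 889632691/2357522]
step 2: x' = [101214956672/406362764301, -624784873972/135454254767, 2212692980330/406362764301], P' = [1777418938456/406362764301 -524116780339/135454254767 2777487093619/406362764301; -524116780339/135454254767 2095203025663/135454254767 -2426001624555/135454254767; 2777487093619/406362764301 -2426001624555/135454254767 9177587489887/406362764301]

step 0: x̄ = F·x = [0, -12, -6]
step 0: P̄ = F·P·Fᵀ + Q = [52 21 27; 21 53 21; 27 21 56]
step 0: y = z − H·x̄ = [-52]
step 0: S = H·P̄·Hᵀ + R = [993]
step 0: K = P̄·Hᵀ·S⁻¹ = [-40/993; -60/331; -59/331]
step 0: x' = x̄ + K·y = [2080/993, -852/331, 1082/331]
step 0: P' = (I − K·H)·P̄ = [50036/993 4551/331 6577/331; 4551/331 6743/331 -3669/331; 6577/331 -3669/331 8093/331]
step 1: x̄ = F·x = [3022/993, 16454/993, 10000/993]
step 1: P̄ = F·P·Fᵀ + Q = [82451/993 52750/993 219482/993; 52750/993 689072/993 33220/993; 219482/993 33220/993 618386/993]
step 1: y = z − H·x̄ = [75304/993]
step 1: S = H·P̄·Hᵀ + R = [9430088/993]
step 1: K = P̄·Hᵀ·S⁻¹ = [-325897/4715044; -257672/1178761; -757927/4715044]
step 1: x' = x̄ + K·y = [-2591260/1178761, -8458/1178761, -2498614/1178761]
step 1: P' = (I − K·H)·P̄ = [88792741/2357522 -106515026/1178761 272333845/2357522; -106515026/1178761 283073840/1178761 -353912076/1178761; 272333845/2357522 -353912076/1178761 889632691/2357522]
step 2: x̄ = F·x = [-2321780/1178761, -12669904/1178761, 210666/1178761]
step 2: P̄ = F·P·Fᵀ + Q = [2267539541/2357522 6233255367/2357522 2686917238/1178761; 6233255367/2357522 17299799167/2357522 7387293206/1178761; 2686917238/1178761 7387293206/1178761 6385123405/1178761]
step 2: y = z − H·x̄ = [-35091676/1178761]
step 2: S = H·P̄·Hᵀ + R = [406362764301/2357522]
step 2: K = P̄·Hᵀ·S⁻¹ = [-30286190447/406362764301; -27918882001/135454254767; -71886830714/406362764301]
step 2: x' = x̄ + K·y = [101214956672/406362764301, -624784873972/135454254767, 2212692980330/406362764301]
step 2: P' = (I − K·H)·P̄ = [1777418938456/406362764301 -524116780339/135454254767 2777487093619/406362764301; -524116780339/135454254767 2095203025663/135454254767 -2426001624555/135454254767; 2777487093619/406362764301 -2426001624555/135454254767 9177587489887/406362764301]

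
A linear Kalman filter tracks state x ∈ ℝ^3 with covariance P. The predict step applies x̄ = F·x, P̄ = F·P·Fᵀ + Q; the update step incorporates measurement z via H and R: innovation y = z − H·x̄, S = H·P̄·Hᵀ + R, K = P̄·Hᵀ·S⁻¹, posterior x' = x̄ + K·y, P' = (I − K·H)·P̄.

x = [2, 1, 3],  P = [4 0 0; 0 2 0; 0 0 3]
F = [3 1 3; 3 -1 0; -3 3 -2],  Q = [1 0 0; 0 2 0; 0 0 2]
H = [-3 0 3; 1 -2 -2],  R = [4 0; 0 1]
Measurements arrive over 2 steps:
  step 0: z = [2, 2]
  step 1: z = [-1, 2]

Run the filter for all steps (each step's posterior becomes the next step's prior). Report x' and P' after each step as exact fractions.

step 0: x̄ = F·x = [16, 5, -9]
step 0: P̄ = F·P·Fᵀ + Q = [66 34 -48; 34 40 -42; -48 -42 68]
step 0: y = z − H·x̄ = [77, -22]
step 0: S = H·P̄·Hᵀ + R = [2074 -582; -582 219]
step 0: K = P̄·Hᵀ·S⁻¹ = [-3365/19247 -2044/57741; -244/1013 -1418/3039; 158/1013 -128/3039]
step 0: x' = x̄ + K·y = [191509/57741, -9973/3039, 11963/3039]
step 0: P' = (I − K·H)·P̄ = [550552/57741 -13726/3039 28268/3039; -13726/3039 8548/3039 -14702/3039; 28268/3039 -14702/3039 28900/3039]
step 1: x̄ = F·x = [1066931/57741, 764014/57741, -1597582/57741]
step 1: P̄ = F·P·Fᵀ + Q = [16543885/57741 10464398/57741 -19338842/57741; 10464398/57741 6797626/57741 -12352960/57741; -19338842/57741 -12352960/57741 23220010/57741]
step 1: y = z − H·x̄ = [2645266/19247, -2618585/57741]
step 1: S = H·P̄·Hᵀ + R = [235401725/19247 -75365715/19247; -75365715/19247 73346266/57741]
step 1: K = P̄·Hᵀ·S⁻¹ = [-2460886521/11735052025 -419849434/2347010405; -2470397154/11735052025 -832667396/2347010405; 1353002466/11735052025 -480142006/2347010405]
step 1: x' = x̄ + K·y = [-26178112413/11735052025, 4558684638/11735052025, -29859031652/11735052025]
step 1: P' = (I − K·H)·P̄ = [21170402474/11735052025 -6254395624/11735052025 17889220446/11735052025; -6254395624/11735052025 8502729174/11735052025 -9548258496/11735052025; 17889220446/11735052025 -9548258496/11735052025 19693223734/11735052025]

step 0: x' = [191509/57741, -9973/3039, 11963/3039], P' = [550552/57741 -13726/3039 28268/3039; -13726/3039 8548/3039 -14702/3039; 28268/3039 -14702/3039 28900/3039]
step 1: x' = [-26178112413/11735052025, 4558684638/11735052025, -29859031652/11735052025], P' = [21170402474/11735052025 -6254395624/11735052025 17889220446/11735052025; -6254395624/11735052025 8502729174/11735052025 -9548258496/11735052025; 17889220446/11735052025 -9548258496/11735052025 19693223734/11735052025]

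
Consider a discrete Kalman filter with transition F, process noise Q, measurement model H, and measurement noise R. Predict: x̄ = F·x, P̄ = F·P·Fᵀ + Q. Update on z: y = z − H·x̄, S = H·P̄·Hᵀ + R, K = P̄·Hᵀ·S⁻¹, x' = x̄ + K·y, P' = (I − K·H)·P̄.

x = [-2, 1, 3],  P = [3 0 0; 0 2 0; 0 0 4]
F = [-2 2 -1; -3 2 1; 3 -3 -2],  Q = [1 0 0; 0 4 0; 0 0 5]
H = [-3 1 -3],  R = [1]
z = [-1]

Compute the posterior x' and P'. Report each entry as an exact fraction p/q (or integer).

x' = [1227/617, 1123/617, -663/617]
P' = [15256/617 12040/617 -11247/617; 12040/617 12607/617 -7877/617; -11247/617 -7877/617 8681/617]

x̄ = F·x = [3, 11, -15]
P̄ = F·P·Fᵀ + Q = [25 22 -22; 22 43 -47; -22 -47 66]
y = z − H·x̄ = [-48]
S = H·P̄·Hᵀ + R = [617]
K = P̄·Hᵀ·S⁻¹ = [13/617; 118/617; -179/617]
x' = x̄ + K·y = [1227/617, 1123/617, -663/617]
P' = (I − K·H)·P̄ = [15256/617 12040/617 -11247/617; 12040/617 12607/617 -7877/617; -11247/617 -7877/617 8681/617]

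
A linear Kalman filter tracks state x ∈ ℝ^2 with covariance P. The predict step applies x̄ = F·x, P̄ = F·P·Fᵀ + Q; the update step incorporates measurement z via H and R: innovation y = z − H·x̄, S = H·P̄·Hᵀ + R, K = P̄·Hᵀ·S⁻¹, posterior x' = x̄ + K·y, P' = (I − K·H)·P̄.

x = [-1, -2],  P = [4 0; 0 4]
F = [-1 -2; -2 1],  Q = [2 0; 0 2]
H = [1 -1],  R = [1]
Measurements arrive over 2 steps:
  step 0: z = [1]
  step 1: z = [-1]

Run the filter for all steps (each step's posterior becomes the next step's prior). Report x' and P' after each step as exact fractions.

step 0: x' = [137/45, 88/45], P' = [506/45 484/45; 484/45 506/45]
step 1: x' = [-10905/2381, -8442/2381], P' = [26956/2381 23852/2381; 23852/2381 23084/2381]

step 0: x̄ = F·x = [5, 0]
step 0: P̄ = F·P·Fᵀ + Q = [22 0; 0 22]
step 0: y = z − H·x̄ = [-4]
step 0: S = H·P̄·Hᵀ + R = [45]
step 0: K = P̄·Hᵀ·S⁻¹ = [22/45; -22/45]
step 0: x' = x̄ + K·y = [137/45, 88/45]
step 0: P' = (I − K·H)·P̄ = [506/45 484/45; 484/45 506/45]
step 1: x̄ = F·x = [-313/45, -62/15]
step 1: P̄ = F·P·Fᵀ + Q = [4556/45 484/15; 484/15 76/5]
step 1: y = z − H·x̄ = [82/45]
step 1: S = H·P̄·Hᵀ + R = [2381/45]
step 1: K = P̄·Hᵀ·S⁻¹ = [3104/2381; 768/2381]
step 1: x' = x̄ + K·y = [-10905/2381, -8442/2381]
step 1: P' = (I − K·H)·P̄ = [26956/2381 23852/2381; 23852/2381 23084/2381]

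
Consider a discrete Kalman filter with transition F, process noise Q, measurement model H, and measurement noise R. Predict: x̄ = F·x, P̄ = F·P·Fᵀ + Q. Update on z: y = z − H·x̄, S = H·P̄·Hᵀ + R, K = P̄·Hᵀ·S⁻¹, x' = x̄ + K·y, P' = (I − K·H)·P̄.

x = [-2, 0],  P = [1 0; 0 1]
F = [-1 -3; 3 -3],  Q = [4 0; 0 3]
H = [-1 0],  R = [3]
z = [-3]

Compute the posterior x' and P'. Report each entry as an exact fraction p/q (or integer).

x̄ = F·x = [2, -6]
P̄ = F·P·Fᵀ + Q = [14 6; 6 21]
y = z − H·x̄ = [-1]
S = H·P̄·Hᵀ + R = [17]
K = P̄·Hᵀ·S⁻¹ = [-14/17; -6/17]
x' = x̄ + K·y = [48/17, -96/17]
P' = (I − K·H)·P̄ = [42/17 18/17; 18/17 321/17]

x' = [48/17, -96/17]
P' = [42/17 18/17; 18/17 321/17]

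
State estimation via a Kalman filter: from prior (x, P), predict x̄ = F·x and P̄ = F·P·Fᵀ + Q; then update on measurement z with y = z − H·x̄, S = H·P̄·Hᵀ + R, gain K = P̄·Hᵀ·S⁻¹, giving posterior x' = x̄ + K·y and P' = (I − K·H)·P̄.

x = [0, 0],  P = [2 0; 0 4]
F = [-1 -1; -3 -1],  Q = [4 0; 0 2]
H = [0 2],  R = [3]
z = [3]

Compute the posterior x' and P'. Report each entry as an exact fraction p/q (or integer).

x̄ = F·x = [0, 0]
P̄ = F·P·Fᵀ + Q = [10 10; 10 24]
y = z − H·x̄ = [3]
S = H·P̄·Hᵀ + R = [99]
K = P̄·Hᵀ·S⁻¹ = [20/99; 16/33]
x' = x̄ + K·y = [20/33, 16/11]
P' = (I − K·H)·P̄ = [590/99 10/33; 10/33 8/11]

x' = [20/33, 16/11]
P' = [590/99 10/33; 10/33 8/11]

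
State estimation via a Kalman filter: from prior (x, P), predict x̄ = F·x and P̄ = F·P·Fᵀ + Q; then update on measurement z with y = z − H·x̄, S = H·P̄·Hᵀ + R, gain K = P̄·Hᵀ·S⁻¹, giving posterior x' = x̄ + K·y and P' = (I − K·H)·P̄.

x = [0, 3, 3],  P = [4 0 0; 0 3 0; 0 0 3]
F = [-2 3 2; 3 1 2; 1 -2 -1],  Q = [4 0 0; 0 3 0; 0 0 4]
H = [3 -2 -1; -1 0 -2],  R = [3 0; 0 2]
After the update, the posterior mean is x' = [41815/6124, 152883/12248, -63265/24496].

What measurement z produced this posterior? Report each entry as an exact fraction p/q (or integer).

x̄ = F·x = [15, 9, -9]
P̄ = F·P·Fᵀ + Q = [59 -3 -32; -3 54 0; -32 0 23]
S = H·P̄·Hᵀ + R = [1001 23; 23 25]
K = P̄·Hᵀ·S⁻¹ = [1315/6124 15/6124; -1497/12248 2847/12248; -2653/24496 -11277/24496]
x' − x̄ = [-50045/6124, 42651/12248, 157199/24496] = K·y
y = (KᵀK)⁻¹·Kᵀ·(x' − x̄) = [-38, -5]
z = y + H·x̄ = [-38, -5] + [36, 3] = [-2, -2]

z = [-2, -2]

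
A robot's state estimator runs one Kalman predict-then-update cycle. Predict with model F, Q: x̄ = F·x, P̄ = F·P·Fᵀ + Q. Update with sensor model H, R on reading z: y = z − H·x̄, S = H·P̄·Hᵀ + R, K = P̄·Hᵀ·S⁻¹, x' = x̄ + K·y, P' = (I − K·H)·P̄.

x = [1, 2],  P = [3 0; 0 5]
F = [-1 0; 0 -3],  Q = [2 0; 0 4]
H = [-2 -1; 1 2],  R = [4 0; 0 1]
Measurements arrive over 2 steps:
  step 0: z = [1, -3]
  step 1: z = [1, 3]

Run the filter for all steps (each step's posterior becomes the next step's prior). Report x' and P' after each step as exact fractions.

step 0: x' = [64/1541, -2337/1541], P' = [4185/3082 -1225/1541; -1225/1541 1078/1541]
step 1: x' = [-330787/322195, 131747/64439], P' = [388701/322195 -45982/64439; -45982/64439 41956/64439]

step 0: x̄ = F·x = [-1, -6]
step 0: P̄ = F·P·Fᵀ + Q = [5 0; 0 49]
step 0: y = z − H·x̄ = [-7, 10]
step 0: S = H·P̄·Hᵀ + R = [73 -108; -108 202]
step 0: K = P̄·Hᵀ·S⁻¹ = [-740/1541 -715/3082; 343/1541 931/1541]
step 0: x' = x̄ + K·y = [64/1541, -2337/1541]
step 0: P' = (I − K·H)·P̄ = [4185/3082 -1225/1541; -1225/1541 1078/1541]
step 1: x̄ = F·x = [-64/1541, 7011/1541]
step 1: P̄ = F·P·Fᵀ + Q = [10349/3082 -3675/1541; -3675/1541 15866/1541]
step 1: y = z − H·x̄ = [8424/1541, -9335/1541]
step 1: S = H·P̄·Hᵀ + R = [28028/1541 -23706/1541; -23706/1541 110959/3082]
step 1: K = P̄·Hᵀ·S⁻¹ = [-136873/322195 -71119/322195; 12502/64439 37930/64439]
step 1: x' = x̄ + K·y = [-330787/322195, 131747/64439]
step 1: P' = (I − K·H)·P̄ = [388701/322195 -45982/64439; -45982/64439 41956/64439]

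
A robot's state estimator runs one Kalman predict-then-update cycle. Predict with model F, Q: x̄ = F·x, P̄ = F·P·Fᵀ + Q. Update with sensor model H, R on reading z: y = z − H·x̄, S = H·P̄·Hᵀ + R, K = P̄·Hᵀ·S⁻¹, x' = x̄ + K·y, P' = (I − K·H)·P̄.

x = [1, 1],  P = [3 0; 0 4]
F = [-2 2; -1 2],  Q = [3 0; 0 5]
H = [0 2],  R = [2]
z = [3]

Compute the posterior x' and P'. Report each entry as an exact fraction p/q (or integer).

x' = [22/49, 73/49]
P' = [551/49 22/49; 22/49 24/49]

x̄ = F·x = [0, 1]
P̄ = F·P·Fᵀ + Q = [31 22; 22 24]
y = z − H·x̄ = [1]
S = H·P̄·Hᵀ + R = [98]
K = P̄·Hᵀ·S⁻¹ = [22/49; 24/49]
x' = x̄ + K·y = [22/49, 73/49]
P' = (I − K·H)·P̄ = [551/49 22/49; 22/49 24/49]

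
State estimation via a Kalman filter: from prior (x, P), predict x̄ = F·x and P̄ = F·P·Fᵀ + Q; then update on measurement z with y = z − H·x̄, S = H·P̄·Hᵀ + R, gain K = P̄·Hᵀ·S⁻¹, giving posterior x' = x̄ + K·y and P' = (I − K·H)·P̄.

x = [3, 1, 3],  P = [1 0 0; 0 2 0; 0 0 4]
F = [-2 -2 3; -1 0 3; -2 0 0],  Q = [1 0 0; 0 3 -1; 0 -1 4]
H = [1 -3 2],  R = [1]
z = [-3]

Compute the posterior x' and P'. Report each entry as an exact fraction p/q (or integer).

x' = [-632/109, -386/109, -433/109]
P' = [7433/218 1862/109 1841/218; 1862/109 1160/109 789/109; 1841/218 789/109 1455/218]

x̄ = F·x = [1, 6, -6]
P̄ = F·P·Fᵀ + Q = [49 38 4; 38 40 1; 4 1 8]
y = z − H·x̄ = [26]
S = H·P̄·Hᵀ + R = [218]
K = P̄·Hᵀ·S⁻¹ = [-57/218; -40/109; 17/218]
x' = x̄ + K·y = [-632/109, -386/109, -433/109]
P' = (I − K·H)·P̄ = [7433/218 1862/109 1841/218; 1862/109 1160/109 789/109; 1841/218 789/109 1455/218]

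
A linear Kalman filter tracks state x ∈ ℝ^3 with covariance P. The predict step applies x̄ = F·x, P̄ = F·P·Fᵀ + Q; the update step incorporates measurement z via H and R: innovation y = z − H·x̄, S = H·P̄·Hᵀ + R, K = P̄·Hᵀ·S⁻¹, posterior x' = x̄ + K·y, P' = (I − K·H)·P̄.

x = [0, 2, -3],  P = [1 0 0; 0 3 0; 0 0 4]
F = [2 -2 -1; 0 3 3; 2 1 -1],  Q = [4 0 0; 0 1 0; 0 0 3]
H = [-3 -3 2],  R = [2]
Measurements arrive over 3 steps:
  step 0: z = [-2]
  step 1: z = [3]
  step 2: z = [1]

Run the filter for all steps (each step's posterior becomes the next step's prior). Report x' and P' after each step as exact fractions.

step 0: x' = [-425/161, 813/161, 433/161], P' = [3622/161 -3642/161 -19/161; -3642/161 4472/161 1191/161; -19/161 1191/161 3547/322]
step 1: x' = [-126521/8579, 103962/8579, -21200/8579], P' = [7038295/17158 -5938581/17158 1651917/17158; -5938581/17158 85777259/291686 -22901235/291686; 1651917/17158 -22901235/291686 7777413/291686]
step 2: x' = [-3470277727/241548961, 12878524776/1207744805, -6094879952/1207744805], P' = [145879059128/241548961 -120728430468/241548961 37479399097/241548961; -120728430468/241548961 502046336954/1207744805 -151783014753/1207744805; 37479399097/241548961 -151783014753/1207744805 53091535106/1207744805]

step 0: x̄ = F·x = [-1, -3, 5]
step 0: P̄ = F·P·Fᵀ + Q = [24 -30 2; -30 64 -3; 2 -3 14]
step 0: y = z − H·x̄ = [-24]
step 0: S = H·P̄·Hᵀ + R = [322]
step 0: K = P̄·Hᵀ·S⁻¹ = [11/161; -54/161; 31/322]
step 0: x' = x̄ + K·y = [-425/161, 813/161, 433/161]
step 0: P' = (I − K·H)·P̄ = [3622/161 -3642/161 -19/161; -3642/161 4472/161 1191/161; -19/161 1191/161 3547/322]
step 1: x̄ = F·x = [-2909/161, 534/23, -470/161]
step 1: P̄ = F·P·Fᵀ + Q = [137539/322 -18525/46 31737/322; -18525/46 22231/46 -3963/46; 31737/322 -3963/46 8685/322]
step 1: y = z − H·x̄ = [170/7]
step 1: S = H·P̄·Hᵀ + R = [6341/7]
step 1: K = P̄·Hᵀ·S⁻¹ = [51/373; -2898/6341; 117/6341]
step 1: x' = x̄ + K·y = [-126521/8579, 103962/8579, -21200/8579]
step 1: P' = (I − K·H)·P̄ = [7038295/17158 -5938581/17158 1651917/17158; -5938581/17158 85777259/291686 -22901235/291686; 1651917/17158 -22901235/291686 7777413/291686]
step 2: x̄ = F·x = [-439766/8579, 248286/8579, -5560/373]
step 2: P̄ = F·P·Fᵀ + Q = [1434368973/291686 -384562203/145843 8293633/6341; -384562203/145843 215030752/145843 -4418265/6341; 8293633/6341 -4418265/6341 2232226/6341]
step 2: y = z − H·x̄ = [-310101/8579]
step 2: S = H·P̄·Hᵀ + R = [1207744805/291686]
step 2: K = P̄·Hᵀ·S⁻¹ = [-246543893/241548961; 610708326/1207744805; -329435992/1207744805]
step 2: x' = x̄ + K·y = [-3470277727/241548961, 12878524776/1207744805, -6094879952/1207744805]
step 2: P' = (I − K·H)·P̄ = [145879059128/241548961 -120728430468/241548961 37479399097/241548961; -120728430468/241548961 502046336954/1207744805 -151783014753/1207744805; 37479399097/241548961 -151783014753/1207744805 53091535106/1207744805]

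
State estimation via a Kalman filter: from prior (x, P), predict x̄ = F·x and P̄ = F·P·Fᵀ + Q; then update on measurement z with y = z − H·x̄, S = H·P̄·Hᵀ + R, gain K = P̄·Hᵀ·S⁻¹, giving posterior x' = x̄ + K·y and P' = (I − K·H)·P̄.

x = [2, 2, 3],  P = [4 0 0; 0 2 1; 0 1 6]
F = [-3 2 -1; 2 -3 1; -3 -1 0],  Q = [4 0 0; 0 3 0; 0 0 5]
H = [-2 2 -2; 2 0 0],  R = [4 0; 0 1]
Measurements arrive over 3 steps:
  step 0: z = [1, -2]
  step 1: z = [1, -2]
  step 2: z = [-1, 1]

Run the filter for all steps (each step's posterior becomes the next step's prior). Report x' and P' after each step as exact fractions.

step 0: x̄ = F·x = [-5, 1, -8]
step 0: P̄ = F·P·Fᵀ + Q = [50 -37 33; -37 37 -19; 33 -19 43]
step 0: y = z − H·x̄ = [-27, 8]
step 0: S = H·P̄·Hᵀ + R = [1236 -480; -480 201]
step 0: K = P̄·Hᵀ·S⁻¹ = [-20/1503 700/1503; 311/3006 -182/1503; -1085/3006 -802/1503]
step 0: x' = x̄ + K·y = [-1375/1503, -8303/3006, -7585/3006]
step 0: P' = (I − K·H)·P̄ = [350/1503 -91/1503 -401/1503; -91/1503 13220/1503 13000/1503; -401/1503 13000/1503 14486/1503]
step 1: x̄ = F·x = [-257/1002, 5912/1503, 16553/3006]
step 1: P̄ = F·P·Fᵀ + Q = [7738/501 -10028/501 -3740/501; -10028/501 60863/1503 25126/1503; -3740/501 25126/1503 23339/1503]
step 1: y = z − H·x̄ = [5461/1503, -745/501]
step 1: S = H·P̄·Hᵀ + R = [385580/1503 -56104/501; -56104/501 31453/501]
step 1: K = P̄·Hᵀ·S⁻¹ = [-63117/4018969 1864892/4018969; 2290031/8037938 -520284/4018969; -1319627/8037938 -2132708/4018969]
step 1: x' = x̄ + K·y = [-8066571/8037938, 41484909/8037938, 22905095/4018969]
step 1: P' = (I − K·H)·P̄ = [932446/4018969 -260142/4018969 -1066354/4018969; -260142/4018969 41630028/4018969 39600139/4018969; -1066354/4018969 39600139/4018969 41986120/4018969]
step 2: x̄ = F·x = [61359341/8037938, -94777679/8037938, -8642598/4018969]
step 2: P̄ = F·P·Fᵀ + Q = [71297146/4018969 -97410345/4018969 -37686539/4018969; -97410345/4018969 193698517/4018969 81073337/4018969; -37686539/4018969 81073337/4018969 68556035/4018969]
step 2: y = z − H·x̄ = [134832855/4018969, -57340372/4018969]
step 2: S = H·P̄·Hᵀ + R = [1179486420/4018969 -524083808/4018969; -524083808/4018969 289207553/4018969]
step 2: K = P̄·Hᵀ·S⁻¹ = [-65510476/4133681021 1919404708/4133681021; 2411731885/8267362042 -599402650/4133681021; -1301720631/8267362042 -2256765454/4133681021]
step 2: x' = x̄ + K·y = [3945104921/8267362042, 266230532/4133681021, 2946363995/8267362042]
step 2: P' = (I − K·H)·P̄ = [959702354/4133681021 -299701325/4133681021 -1128382727/4133681021; -299701325/4133681021 44131336428/4133681021 42019305868/4133681021; -1128382727/4133681021 42019305868/4133681021 44449409226/4133681021]

step 0: x' = [-1375/1503, -8303/3006, -7585/3006], P' = [350/1503 -91/1503 -401/1503; -91/1503 13220/1503 13000/1503; -401/1503 13000/1503 14486/1503]
step 1: x' = [-8066571/8037938, 41484909/8037938, 22905095/4018969], P' = [932446/4018969 -260142/4018969 -1066354/4018969; -260142/4018969 41630028/4018969 39600139/4018969; -1066354/4018969 39600139/4018969 41986120/4018969]
step 2: x' = [3945104921/8267362042, 266230532/4133681021, 2946363995/8267362042], P' = [959702354/4133681021 -299701325/4133681021 -1128382727/4133681021; -299701325/4133681021 44131336428/4133681021 42019305868/4133681021; -1128382727/4133681021 42019305868/4133681021 44449409226/4133681021]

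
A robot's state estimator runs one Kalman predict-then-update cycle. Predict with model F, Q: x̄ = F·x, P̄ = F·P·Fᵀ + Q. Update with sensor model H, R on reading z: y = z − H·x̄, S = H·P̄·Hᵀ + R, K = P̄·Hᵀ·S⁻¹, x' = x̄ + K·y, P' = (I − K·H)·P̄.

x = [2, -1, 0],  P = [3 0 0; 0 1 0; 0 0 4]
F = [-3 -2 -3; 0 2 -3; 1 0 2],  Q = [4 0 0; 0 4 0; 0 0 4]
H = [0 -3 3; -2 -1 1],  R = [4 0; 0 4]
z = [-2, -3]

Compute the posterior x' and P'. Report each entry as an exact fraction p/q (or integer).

x̄ = F·x = [-4, -2, 2]
P̄ = F·P·Fᵀ + Q = [71 32 -33; 32 44 -24; -33 -24 23]
y = z − H·x̄ = [-14, -15]
S = H·P̄·Hᵀ + R = [1039 735; 735 663]
K = P̄·Hᵀ·S⁻¹ = [1905/12386 -5979/12386; -1593/6193 533/6193; 79/1126 313/3378]
x' = x̄ + K·y = [13471/12386, 1921/6193, -419/1126]
P' = (I − K·H)·P̄ = [6614/6193 -2128/6193 -78/563; -2128/6193 17876/6193 1432/563; -78/563 1432/563 4454/1689]

x' = [13471/12386, 1921/6193, -419/1126]
P' = [6614/6193 -2128/6193 -78/563; -2128/6193 17876/6193 1432/563; -78/563 1432/563 4454/1689]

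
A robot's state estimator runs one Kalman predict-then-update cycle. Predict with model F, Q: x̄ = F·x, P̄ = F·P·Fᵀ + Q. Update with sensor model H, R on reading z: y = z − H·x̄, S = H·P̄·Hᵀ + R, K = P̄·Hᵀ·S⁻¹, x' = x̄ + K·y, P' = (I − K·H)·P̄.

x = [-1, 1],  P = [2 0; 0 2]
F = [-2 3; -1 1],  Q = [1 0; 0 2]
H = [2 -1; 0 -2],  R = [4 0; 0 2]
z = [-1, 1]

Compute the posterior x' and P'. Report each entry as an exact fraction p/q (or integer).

x̄ = F·x = [5, 2]
P̄ = F·P·Fᵀ + Q = [27 10; 10 6]
y = z − H·x̄ = [-9, 5]
S = H·P̄·Hᵀ + R = [78 -28; -28 26]
K = P̄·Hᵀ·S⁻¹ = [146/311 -82/311; 7/311 -136/311]
x' = x̄ + K·y = [-169/311, -121/311]
P' = (I − K·H)·P̄ = [333/311 82/311; 82/311 136/311]

x' = [-169/311, -121/311]
P' = [333/311 82/311; 82/311 136/311]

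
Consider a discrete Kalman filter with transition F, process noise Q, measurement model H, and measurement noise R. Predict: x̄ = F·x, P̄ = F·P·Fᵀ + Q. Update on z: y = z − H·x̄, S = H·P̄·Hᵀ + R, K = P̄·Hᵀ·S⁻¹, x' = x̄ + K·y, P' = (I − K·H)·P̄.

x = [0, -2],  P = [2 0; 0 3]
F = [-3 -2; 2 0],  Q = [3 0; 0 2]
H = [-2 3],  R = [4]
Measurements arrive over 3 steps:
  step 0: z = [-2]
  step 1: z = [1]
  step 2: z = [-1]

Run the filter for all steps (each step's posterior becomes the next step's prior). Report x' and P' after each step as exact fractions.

step 0: x̄ = F·x = [4, 0]
step 0: P̄ = F·P·Fᵀ + Q = [33 -12; -12 10]
step 0: y = z − H·x̄ = [6]
step 0: S = H·P̄·Hᵀ + R = [370]
step 0: K = P̄·Hᵀ·S⁻¹ = [-51/185; 27/185]
step 0: x' = x̄ + K·y = [434/185, 162/185]
step 0: P' = (I − K·H)·P̄ = [903/185 534/185; 534/185 392/185]
step 1: x̄ = F·x = [-1626/185, 868/185]
step 1: P̄ = F·P·Fᵀ + Q = [16658/185 -7554/185; -7554/185 3982/185]
step 1: y = z − H·x̄ = [-5671/185]
step 1: S = H·P̄·Hᵀ + R = [193858/185]
step 1: K = P̄·Hᵀ·S⁻¹ = [-27989/96929; 13527/96929]
step 1: x' = x̄ + K·y = [6049/96929, 40123/96929]
step 1: P' = (I − K·H)·P̄ = [258784/96929 135204/96929; 135204/96929 108172/96929]
step 2: x̄ = F·x = [-1613/1589, 12098/96929]
step 2: P̄ = F·P·Fᵀ + Q = [76639/1589 -34320/1589; -34320/1589 1228994/96929]
step 2: y = z − H·x̄ = [-330009/96929]
step 2: S = H·P̄·Hᵀ + R = [55270818/96929]
step 2: K = P̄·Hᵀ·S⁻¹ = [-7815259/27635409; 1312337/9211803]
step 2: x' = x̄ + K·y = [-481538/9211803, -1106097/3070601]
step 2: P' = (I − K·H)·P̄ = [72614081/27635409 12663014/9211803; 12663014/9211803 3397264/3070601]

step 0: x' = [434/185, 162/185], P' = [903/185 534/185; 534/185 392/185]
step 1: x' = [6049/96929, 40123/96929], P' = [258784/96929 135204/96929; 135204/96929 108172/96929]
step 2: x' = [-481538/9211803, -1106097/3070601], P' = [72614081/27635409 12663014/9211803; 12663014/9211803 3397264/3070601]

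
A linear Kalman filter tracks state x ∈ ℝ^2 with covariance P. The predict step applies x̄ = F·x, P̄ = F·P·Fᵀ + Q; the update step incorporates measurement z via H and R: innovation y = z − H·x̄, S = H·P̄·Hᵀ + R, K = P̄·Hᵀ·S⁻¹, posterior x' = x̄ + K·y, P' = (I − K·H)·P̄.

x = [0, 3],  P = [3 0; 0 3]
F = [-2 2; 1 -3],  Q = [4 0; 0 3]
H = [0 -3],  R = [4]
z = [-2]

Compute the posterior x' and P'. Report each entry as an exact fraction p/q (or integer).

x' = [-282/301, 162/301]
P' = [3244/301 -96/301; -96/301 132/301]

x̄ = F·x = [6, -9]
P̄ = F·P·Fᵀ + Q = [28 -24; -24 33]
y = z − H·x̄ = [-29]
S = H·P̄·Hᵀ + R = [301]
K = P̄·Hᵀ·S⁻¹ = [72/301; -99/301]
x' = x̄ + K·y = [-282/301, 162/301]
P' = (I − K·H)·P̄ = [3244/301 -96/301; -96/301 132/301]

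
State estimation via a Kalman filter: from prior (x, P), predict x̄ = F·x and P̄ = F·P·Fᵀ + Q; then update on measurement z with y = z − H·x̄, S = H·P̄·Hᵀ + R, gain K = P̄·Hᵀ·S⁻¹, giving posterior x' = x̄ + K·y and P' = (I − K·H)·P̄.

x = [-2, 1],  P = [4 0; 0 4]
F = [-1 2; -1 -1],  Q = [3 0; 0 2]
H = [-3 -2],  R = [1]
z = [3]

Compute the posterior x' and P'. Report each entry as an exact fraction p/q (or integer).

x' = [-237/200, 8/25]
P' = [879/200 -161/25; -161/25 242/25]

x̄ = F·x = [4, 1]
P̄ = F·P·Fᵀ + Q = [23 -4; -4 10]
y = z − H·x̄ = [17]
S = H·P̄·Hᵀ + R = [200]
K = P̄·Hᵀ·S⁻¹ = [-61/200; -1/25]
x' = x̄ + K·y = [-237/200, 8/25]
P' = (I − K·H)·P̄ = [879/200 -161/25; -161/25 242/25]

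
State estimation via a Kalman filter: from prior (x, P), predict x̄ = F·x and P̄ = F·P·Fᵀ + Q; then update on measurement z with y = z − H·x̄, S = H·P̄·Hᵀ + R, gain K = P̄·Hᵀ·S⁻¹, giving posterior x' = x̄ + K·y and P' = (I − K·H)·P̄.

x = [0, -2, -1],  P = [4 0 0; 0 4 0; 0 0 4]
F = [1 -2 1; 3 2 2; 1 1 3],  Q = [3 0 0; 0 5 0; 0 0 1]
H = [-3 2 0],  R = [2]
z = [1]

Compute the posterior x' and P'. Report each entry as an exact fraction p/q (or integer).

x̄ = F·x = [3, -6, -5]
P̄ = F·P·Fᵀ + Q = [27 4 8; 4 73 44; 8 44 45]
y = z − H·x̄ = [22]
S = H·P̄·Hᵀ + R = [489]
K = P̄·Hᵀ·S⁻¹ = [-73/489; 134/489; 64/489]
x' = x̄ + K·y = [-139/489, 14/489, -1037/489]
P' = (I − K·H)·P̄ = [7874/489 11738/489 8584/489; 11738/489 17741/489 12940/489; 8584/489 12940/489 17909/489]

x' = [-139/489, 14/489, -1037/489]
P' = [7874/489 11738/489 8584/489; 11738/489 17741/489 12940/489; 8584/489 12940/489 17909/489]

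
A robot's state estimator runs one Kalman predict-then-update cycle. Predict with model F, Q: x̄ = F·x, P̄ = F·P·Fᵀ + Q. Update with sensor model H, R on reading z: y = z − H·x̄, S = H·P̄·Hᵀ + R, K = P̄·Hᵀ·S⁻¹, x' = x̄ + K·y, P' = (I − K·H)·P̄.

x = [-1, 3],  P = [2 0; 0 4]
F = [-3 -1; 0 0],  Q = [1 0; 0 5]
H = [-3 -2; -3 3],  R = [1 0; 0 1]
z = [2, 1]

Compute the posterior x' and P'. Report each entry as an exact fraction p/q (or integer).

x' = [-667/1255, -148/753]
P' = [506/8785 23/1757; 23/1757 415/5271]

x̄ = F·x = [0, 0]
P̄ = F·P·Fᵀ + Q = [23 0; 0 5]
y = z − H·x̄ = [2, 1]
S = H·P̄·Hᵀ + R = [228 177; 177 253]
K = P̄·Hᵀ·S⁻¹ = [-1748/8785 -1173/8785; -1037/5271 346/1757]
x' = x̄ + K·y = [-667/1255, -148/753]
P' = (I − K·H)·P̄ = [506/8785 23/1757; 23/1757 415/5271]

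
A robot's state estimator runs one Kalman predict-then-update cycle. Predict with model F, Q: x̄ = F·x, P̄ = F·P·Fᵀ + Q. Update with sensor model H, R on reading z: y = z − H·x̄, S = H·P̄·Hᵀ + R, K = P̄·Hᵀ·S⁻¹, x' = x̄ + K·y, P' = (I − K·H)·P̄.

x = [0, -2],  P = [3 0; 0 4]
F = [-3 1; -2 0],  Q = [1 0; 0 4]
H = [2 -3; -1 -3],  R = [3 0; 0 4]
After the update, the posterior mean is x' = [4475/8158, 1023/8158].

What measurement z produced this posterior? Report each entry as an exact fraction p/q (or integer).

x̄ = F·x = [-2, 0]
P̄ = F·P·Fᵀ + Q = [32 18; 18 16]
S = H·P̄·Hᵀ + R = [59 26; 26 288]
K = P̄·Hᵀ·S⁻¹ = [1279/4079 -2667/8158; -435/4079 -1791/8158]
x' − x̄ = [20791/8158, 1023/8158] = K·y
y = (KᵀK)⁻¹·Kᵀ·(x' − x̄) = [5, -3]
z = y + H·x̄ = [5, -3] + [-4, 2] = [1, -1]

z = [1, -1]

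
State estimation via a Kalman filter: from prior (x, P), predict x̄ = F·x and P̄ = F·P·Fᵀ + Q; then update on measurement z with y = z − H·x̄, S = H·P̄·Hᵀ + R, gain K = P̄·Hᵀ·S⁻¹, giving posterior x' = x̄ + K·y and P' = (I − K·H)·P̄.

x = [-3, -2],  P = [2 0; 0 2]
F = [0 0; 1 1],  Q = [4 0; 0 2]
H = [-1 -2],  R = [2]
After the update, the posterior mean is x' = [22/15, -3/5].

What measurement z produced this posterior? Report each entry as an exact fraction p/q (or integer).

z = [-1]

x̄ = F·x = [0, -5]
P̄ = F·P·Fᵀ + Q = [4 0; 0 6]
S = H·P̄·Hᵀ + R = [30]
K = P̄·Hᵀ·S⁻¹ = [-2/15; -2/5]
x' − x̄ = [22/15, 22/5] = K·y
y = (KᵀK)⁻¹·Kᵀ·(x' − x̄) = [-11]
z = y + H·x̄ = [-11] + [10] = [-1]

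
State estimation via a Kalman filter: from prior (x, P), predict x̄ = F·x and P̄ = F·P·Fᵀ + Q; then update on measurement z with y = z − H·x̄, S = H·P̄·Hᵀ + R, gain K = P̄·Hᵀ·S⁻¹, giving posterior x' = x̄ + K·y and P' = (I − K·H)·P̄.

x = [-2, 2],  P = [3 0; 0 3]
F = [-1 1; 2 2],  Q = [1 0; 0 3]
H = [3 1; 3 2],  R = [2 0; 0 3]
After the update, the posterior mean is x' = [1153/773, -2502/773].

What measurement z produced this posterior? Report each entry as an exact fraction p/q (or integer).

x̄ = F·x = [4, 0]
P̄ = F·P·Fᵀ + Q = [7 0; 0 27]
S = H·P̄·Hᵀ + R = [92 117; 117 174]
K = P̄·Hᵀ·S⁻¹ = [399/773 -175/773; -540/773 603/773]
x' − x̄ = [-1939/773, -2502/773] = K·y
y = (KᵀK)⁻¹·Kᵀ·(x' − x̄) = [-11, -14]
z = y + H·x̄ = [-11, -14] + [12, 12] = [1, -2]

z = [1, -2]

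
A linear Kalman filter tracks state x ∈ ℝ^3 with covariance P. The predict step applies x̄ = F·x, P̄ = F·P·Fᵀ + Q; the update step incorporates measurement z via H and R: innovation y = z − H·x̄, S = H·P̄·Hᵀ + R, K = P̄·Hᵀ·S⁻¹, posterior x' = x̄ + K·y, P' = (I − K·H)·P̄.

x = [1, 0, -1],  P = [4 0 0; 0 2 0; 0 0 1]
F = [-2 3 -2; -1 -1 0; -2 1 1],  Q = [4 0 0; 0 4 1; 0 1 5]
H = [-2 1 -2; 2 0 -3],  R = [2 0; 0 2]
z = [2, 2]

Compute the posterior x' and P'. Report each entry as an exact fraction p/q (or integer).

x̄ = F·x = [0, -1, -3]
P̄ = F·P·Fᵀ + Q = [42 2 20; 2 10 7; 20 7 24]
y = z − H·x̄ = [-3, -7]
S = H·P̄·Hᵀ + R = [400 -1; -1 146]
K = P̄·Hᵀ·S⁻¹ = [-17788/58399 9478/58399; -1185/58399 -6808/58399; -1078/5309 -1171/5309]
x' = x̄ + K·y = [-12982/58399, -7188/58399, -4496/5309]
P' = (I − K·H)·P̄ = [55150/58399 135620/58399 2768/5309; 135620/58399 458774/58399 8632/5309; 2768/5309 8632/5309 2626/5309]

x' = [-12982/58399, -7188/58399, -4496/5309]
P' = [55150/58399 135620/58399 2768/5309; 135620/58399 458774/58399 8632/5309; 2768/5309 8632/5309 2626/5309]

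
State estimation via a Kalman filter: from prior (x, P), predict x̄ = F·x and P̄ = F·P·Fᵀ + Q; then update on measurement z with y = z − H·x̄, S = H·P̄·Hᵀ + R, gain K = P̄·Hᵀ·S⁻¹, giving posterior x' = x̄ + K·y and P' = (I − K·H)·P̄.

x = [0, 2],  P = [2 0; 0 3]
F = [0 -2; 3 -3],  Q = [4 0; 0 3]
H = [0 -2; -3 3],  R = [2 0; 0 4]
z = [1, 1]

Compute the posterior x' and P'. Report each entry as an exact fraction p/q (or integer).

x' = [-4193/4316, -2547/4316]
P' = [1903/2158 1017/2158; 1017/2158 1047/2158]

x̄ = F·x = [-4, -6]
P̄ = F·P·Fᵀ + Q = [16 18; 18 48]
y = z − H·x̄ = [-11, 7]
S = H·P̄·Hᵀ + R = [194 -180; -180 256]
K = P̄·Hᵀ·S⁻¹ = [-1017/2158 -1329/4316; -1047/2158 45/4316]
x' = x̄ + K·y = [-4193/4316, -2547/4316]
P' = (I − K·H)·P̄ = [1903/2158 1017/2158; 1017/2158 1047/2158]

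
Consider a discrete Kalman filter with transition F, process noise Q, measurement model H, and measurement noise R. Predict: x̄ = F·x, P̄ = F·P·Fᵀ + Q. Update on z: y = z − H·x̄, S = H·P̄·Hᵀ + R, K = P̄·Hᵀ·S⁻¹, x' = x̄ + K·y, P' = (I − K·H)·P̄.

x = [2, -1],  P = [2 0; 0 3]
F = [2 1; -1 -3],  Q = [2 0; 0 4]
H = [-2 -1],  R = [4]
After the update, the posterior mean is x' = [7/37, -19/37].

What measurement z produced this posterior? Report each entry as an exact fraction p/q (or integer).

x̄ = F·x = [3, 1]
P̄ = F·P·Fᵀ + Q = [13 -13; -13 33]
S = H·P̄·Hᵀ + R = [37]
K = P̄·Hᵀ·S⁻¹ = [-13/37; -7/37]
x' − x̄ = [-104/37, -56/37] = K·y
y = (KᵀK)⁻¹·Kᵀ·(x' − x̄) = [8]
z = y + H·x̄ = [8] + [-7] = [1]

z = [1]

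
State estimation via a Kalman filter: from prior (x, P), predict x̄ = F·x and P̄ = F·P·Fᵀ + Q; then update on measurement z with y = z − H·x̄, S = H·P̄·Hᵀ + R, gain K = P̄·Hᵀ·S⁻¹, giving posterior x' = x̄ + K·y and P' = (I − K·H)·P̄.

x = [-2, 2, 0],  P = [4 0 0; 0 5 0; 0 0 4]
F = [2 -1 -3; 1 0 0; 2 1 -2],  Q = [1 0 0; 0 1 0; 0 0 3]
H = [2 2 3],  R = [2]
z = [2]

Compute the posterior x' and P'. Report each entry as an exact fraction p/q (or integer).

x' = [-246/199, -198/199, 426/199]
P' = [4361/398 -383/199 -1172/199; -383/199 1735/597 -374/597; -1172/199 -374/597 2662/597]

x̄ = F·x = [-6, -2, -2]
P̄ = F·P·Fᵀ + Q = [58 8 35; 8 5 8; 35 8 40]
y = z − H·x̄ = [24]
S = H·P̄·Hᵀ + R = [1194]
K = P̄·Hᵀ·S⁻¹ = [79/398; 25/597; 103/597]
x' = x̄ + K·y = [-246/199, -198/199, 426/199]
P' = (I − K·H)·P̄ = [4361/398 -383/199 -1172/199; -383/199 1735/597 -374/597; -1172/199 -374/597 2662/597]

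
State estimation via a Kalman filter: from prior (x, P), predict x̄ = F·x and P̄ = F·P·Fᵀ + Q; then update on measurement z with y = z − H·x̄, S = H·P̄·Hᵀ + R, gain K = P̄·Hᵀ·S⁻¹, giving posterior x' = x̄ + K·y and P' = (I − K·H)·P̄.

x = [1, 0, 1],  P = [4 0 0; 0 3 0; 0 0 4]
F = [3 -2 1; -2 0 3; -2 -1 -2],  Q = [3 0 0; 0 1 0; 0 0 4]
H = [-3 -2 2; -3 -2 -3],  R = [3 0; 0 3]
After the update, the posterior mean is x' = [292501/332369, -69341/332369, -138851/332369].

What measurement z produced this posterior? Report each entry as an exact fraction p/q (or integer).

z = [-3, -1]

x̄ = F·x = [4, 1, -4]
P̄ = F·P·Fᵀ + Q = [55 -12 -26; -12 53 -8; -26 -8 39]
S = H·P̄·Hᵀ + R = [1098 235; 235 353]
K = P̄·Hᵀ·S⁻¹ = [-53324/332369 -23819/332369; -19548/332369 -30298/332369; 66121/332369 -65674/332369]
x' − x̄ = [-1036975/332369, -401710/332369, 1190625/332369] = K·y
y = (KᵀK)⁻¹·Kᵀ·(x' − x̄) = [19, 1]
z = y + H·x̄ = [19, 1] + [-22, -2] = [-3, -1]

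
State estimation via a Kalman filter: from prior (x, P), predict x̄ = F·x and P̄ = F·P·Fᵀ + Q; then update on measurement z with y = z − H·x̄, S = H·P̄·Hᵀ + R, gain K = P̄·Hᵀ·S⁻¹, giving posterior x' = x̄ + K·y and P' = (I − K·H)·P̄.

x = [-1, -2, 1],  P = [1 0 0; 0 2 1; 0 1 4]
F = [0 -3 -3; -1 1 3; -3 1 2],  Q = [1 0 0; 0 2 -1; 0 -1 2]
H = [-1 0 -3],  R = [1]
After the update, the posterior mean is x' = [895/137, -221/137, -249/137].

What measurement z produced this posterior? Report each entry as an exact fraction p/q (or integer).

x̄ = F·x = [3, 2, 3]
P̄ = F·P·Fᵀ + Q = [73 -54 -39; -54 47 33; -39 33 33]
S = H·P̄·Hᵀ + R = [137]
K = P̄·Hᵀ·S⁻¹ = [44/137; -45/137; -60/137]
x' − x̄ = [484/137, -495/137, -660/137] = K·y
y = (KᵀK)⁻¹·Kᵀ·(x' − x̄) = [11]
z = y + H·x̄ = [11] + [-12] = [-1]

z = [-1]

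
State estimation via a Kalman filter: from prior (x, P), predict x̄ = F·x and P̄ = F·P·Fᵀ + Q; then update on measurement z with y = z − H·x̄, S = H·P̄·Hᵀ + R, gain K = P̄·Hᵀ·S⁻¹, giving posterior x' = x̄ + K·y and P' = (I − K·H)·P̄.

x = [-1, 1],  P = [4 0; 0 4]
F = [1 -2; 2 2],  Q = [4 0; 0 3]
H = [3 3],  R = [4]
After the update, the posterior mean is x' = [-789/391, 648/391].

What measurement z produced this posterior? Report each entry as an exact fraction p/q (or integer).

x̄ = F·x = [-3, 0]
P̄ = F·P·Fᵀ + Q = [24 -8; -8 35]
S = H·P̄·Hᵀ + R = [391]
K = P̄·Hᵀ·S⁻¹ = [48/391; 81/391]
x' − x̄ = [384/391, 648/391] = K·y
y = (KᵀK)⁻¹·Kᵀ·(x' − x̄) = [8]
z = y + H·x̄ = [8] + [-9] = [-1]

z = [-1]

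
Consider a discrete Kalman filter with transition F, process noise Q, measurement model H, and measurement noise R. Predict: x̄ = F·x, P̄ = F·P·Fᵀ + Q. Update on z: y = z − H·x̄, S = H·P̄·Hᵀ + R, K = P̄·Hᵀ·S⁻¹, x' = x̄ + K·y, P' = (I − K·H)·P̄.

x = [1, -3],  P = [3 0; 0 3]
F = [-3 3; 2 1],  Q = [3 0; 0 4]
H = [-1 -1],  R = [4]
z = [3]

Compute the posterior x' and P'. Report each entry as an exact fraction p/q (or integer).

x̄ = F·x = [-12, -1]
P̄ = F·P·Fᵀ + Q = [57 -9; -9 19]
y = z − H·x̄ = [-10]
S = H·P̄·Hᵀ + R = [62]
K = P̄·Hᵀ·S⁻¹ = [-24/31; -5/31]
x' = x̄ + K·y = [-132/31, 19/31]
P' = (I − K·H)·P̄ = [615/31 -519/31; -519/31 539/31]

x' = [-132/31, 19/31]
P' = [615/31 -519/31; -519/31 539/31]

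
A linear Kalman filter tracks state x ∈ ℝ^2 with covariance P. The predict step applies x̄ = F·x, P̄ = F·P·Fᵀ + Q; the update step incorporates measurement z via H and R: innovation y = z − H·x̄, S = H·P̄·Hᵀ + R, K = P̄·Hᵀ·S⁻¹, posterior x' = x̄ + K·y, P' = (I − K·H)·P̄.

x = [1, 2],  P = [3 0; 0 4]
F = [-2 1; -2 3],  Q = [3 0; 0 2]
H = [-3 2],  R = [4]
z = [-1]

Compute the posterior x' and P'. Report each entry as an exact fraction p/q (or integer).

x̄ = F·x = [0, 4]
P̄ = F·P·Fᵀ + Q = [19 24; 24 50]
y = z − H·x̄ = [-9]
S = H·P̄·Hᵀ + R = [87]
K = P̄·Hᵀ·S⁻¹ = [-3/29; 28/87]
x' = x̄ + K·y = [27/29, 32/29]
P' = (I − K·H)·P̄ = [524/29 780/29; 780/29 3566/87]

x' = [27/29, 32/29]
P' = [524/29 780/29; 780/29 3566/87]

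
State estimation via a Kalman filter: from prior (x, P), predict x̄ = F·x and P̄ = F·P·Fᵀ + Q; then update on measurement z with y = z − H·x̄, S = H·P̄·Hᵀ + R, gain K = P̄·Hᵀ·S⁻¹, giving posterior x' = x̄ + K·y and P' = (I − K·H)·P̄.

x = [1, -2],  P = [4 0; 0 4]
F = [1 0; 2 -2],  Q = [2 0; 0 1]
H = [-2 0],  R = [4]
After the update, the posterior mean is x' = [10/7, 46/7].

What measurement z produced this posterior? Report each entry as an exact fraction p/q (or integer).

x̄ = F·x = [1, 6]
P̄ = F·P·Fᵀ + Q = [6 8; 8 33]
S = H·P̄·Hᵀ + R = [28]
K = P̄·Hᵀ·S⁻¹ = [-3/7; -4/7]
x' − x̄ = [3/7, 4/7] = K·y
y = (KᵀK)⁻¹·Kᵀ·(x' − x̄) = [-1]
z = y + H·x̄ = [-1] + [-2] = [-3]

z = [-3]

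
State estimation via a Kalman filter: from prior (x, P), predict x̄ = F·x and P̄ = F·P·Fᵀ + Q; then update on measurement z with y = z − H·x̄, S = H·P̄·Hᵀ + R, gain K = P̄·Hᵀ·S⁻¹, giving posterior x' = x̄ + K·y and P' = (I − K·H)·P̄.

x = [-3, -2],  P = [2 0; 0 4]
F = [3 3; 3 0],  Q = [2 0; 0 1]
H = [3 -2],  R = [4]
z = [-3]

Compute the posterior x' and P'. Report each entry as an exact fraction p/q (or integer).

x' = [-147/23, -183/23]
P' = [199/23 282/23; 282/23 421/23]

x̄ = F·x = [-15, -9]
P̄ = F·P·Fᵀ + Q = [56 18; 18 19]
y = z − H·x̄ = [24]
S = H·P̄·Hᵀ + R = [368]
K = P̄·Hᵀ·S⁻¹ = [33/92; 1/23]
x' = x̄ + K·y = [-147/23, -183/23]
P' = (I − K·H)·P̄ = [199/23 282/23; 282/23 421/23]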